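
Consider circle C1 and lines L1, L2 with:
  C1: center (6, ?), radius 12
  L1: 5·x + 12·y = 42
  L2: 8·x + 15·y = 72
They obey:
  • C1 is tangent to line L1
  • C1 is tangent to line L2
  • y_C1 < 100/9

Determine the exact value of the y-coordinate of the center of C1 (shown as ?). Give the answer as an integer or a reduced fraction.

-12

1. [C1‖L1]  y_C1² − 2y_C1 − 168 = 0  ⇒  y_C1 = -12 or 14
2. [C1‖L2]  y_C1² − (16/5)y_C1 − 912/5 = 0  ⇒  y_C1 = -12 or 76/5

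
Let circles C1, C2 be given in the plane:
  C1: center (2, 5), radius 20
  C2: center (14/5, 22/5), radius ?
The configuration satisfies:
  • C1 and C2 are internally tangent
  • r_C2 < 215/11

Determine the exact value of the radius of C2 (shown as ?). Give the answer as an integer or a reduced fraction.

1. [int C1,C2]  r_C2² − 40r_C2 + 399 = 0  ⇒  r_C2 = 19 or 21
2. given r_C2 < 215/11: keep 19

19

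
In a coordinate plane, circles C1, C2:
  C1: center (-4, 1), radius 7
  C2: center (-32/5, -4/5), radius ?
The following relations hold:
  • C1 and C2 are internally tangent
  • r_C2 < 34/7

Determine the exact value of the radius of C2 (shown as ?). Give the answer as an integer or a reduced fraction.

4

1. [int C1,C2]  r_C2² − 14r_C2 + 40 = 0  ⇒  r_C2 = 4 or 10
2. given r_C2 < 34/7: keep 4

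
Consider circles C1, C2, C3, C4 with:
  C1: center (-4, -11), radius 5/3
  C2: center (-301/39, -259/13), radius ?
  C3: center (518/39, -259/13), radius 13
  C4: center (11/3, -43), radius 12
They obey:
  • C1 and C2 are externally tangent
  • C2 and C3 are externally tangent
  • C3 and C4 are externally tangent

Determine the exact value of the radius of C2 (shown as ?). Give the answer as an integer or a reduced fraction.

8

1. [ext C1·C2]  r_C2² + (10/3)r_C2 − 272/3 = 0  ⇒  r_C2 = 8 (r>0 drops 1)
2. [ext C2·C3]  r_C2² + 26r_C2 − 272 = 0  ⇒  r_C2 = 8 (r>0 drops 1)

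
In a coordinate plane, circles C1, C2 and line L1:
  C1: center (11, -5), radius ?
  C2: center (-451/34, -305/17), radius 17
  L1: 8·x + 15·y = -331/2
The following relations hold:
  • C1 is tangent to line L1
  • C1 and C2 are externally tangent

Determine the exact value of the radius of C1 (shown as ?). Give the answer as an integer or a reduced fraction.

21/2

1. [C1‖L1]  r_C1² − 441/4 = 0  ⇒  r_C1 = 21/2 (r>0 drops 1)
2. [ext C1·C2]  r_C1² + 34r_C1 − 1869/4 = 0  ⇒  r_C1 = 21/2 (r>0 drops 1)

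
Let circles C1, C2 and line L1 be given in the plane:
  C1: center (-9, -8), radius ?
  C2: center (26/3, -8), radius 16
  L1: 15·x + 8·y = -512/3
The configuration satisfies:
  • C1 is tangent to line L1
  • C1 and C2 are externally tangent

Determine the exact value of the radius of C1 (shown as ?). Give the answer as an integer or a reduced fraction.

5/3

1. [C1‖L1]  r_C1² − 25/9 = 0  ⇒  r_C1 = 5/3 (r>0 drops 1)
2. [ext C1·C2]  r_C1² + 32r_C1 − 505/9 = 0  ⇒  r_C1 = 5/3 (r>0 drops 1)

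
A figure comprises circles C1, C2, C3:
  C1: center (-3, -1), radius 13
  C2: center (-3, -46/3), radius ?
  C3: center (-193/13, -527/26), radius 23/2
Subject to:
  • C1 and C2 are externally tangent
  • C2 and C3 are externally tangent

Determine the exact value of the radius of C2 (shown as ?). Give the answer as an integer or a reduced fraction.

4/3

1. [ext C1·C2]  r_C2² + 26r_C2 − 328/9 = 0  ⇒  r_C2 = 4/3 (r>0 drops 1)
2. [ext C2·C3]  r_C2² + 23r_C2 − 292/9 = 0  ⇒  r_C2 = 4/3 (r>0 drops 1)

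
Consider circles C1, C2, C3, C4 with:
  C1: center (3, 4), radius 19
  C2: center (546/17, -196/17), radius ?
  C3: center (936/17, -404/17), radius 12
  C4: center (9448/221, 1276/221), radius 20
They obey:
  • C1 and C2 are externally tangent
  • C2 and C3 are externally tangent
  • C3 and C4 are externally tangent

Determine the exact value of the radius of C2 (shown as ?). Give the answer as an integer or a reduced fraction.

1. [ext C1·C2]  r_C2² + 38r_C2 − 728 = 0  ⇒  r_C2 = 14 (r>0 drops 1)
2. [ext C2·C3]  r_C2² + 24r_C2 − 532 = 0  ⇒  r_C2 = 14 (r>0 drops 1)

14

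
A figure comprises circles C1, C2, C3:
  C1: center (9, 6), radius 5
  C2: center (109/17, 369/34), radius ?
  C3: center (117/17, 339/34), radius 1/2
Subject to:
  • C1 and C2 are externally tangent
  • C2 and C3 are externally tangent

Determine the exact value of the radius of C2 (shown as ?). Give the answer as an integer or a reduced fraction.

1/2

1. [ext C1·C2]  r_C2² + 10r_C2 − 21/4 = 0  ⇒  r_C2 = 1/2 (r>0 drops 1)
2. [ext C2·C3]  r_C2² + 1r_C2 − 3/4 = 0  ⇒  r_C2 = 1/2 (r>0 drops 1)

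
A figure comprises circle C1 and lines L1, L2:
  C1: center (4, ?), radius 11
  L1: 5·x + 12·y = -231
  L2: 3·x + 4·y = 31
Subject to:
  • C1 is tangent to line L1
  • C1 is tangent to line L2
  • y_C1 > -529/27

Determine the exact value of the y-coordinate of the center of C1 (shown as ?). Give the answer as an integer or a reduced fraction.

-9

1. [C1‖L1]  y_C1² + (251/6)y_C1 + 591/2 = 0  ⇒  y_C1 = -197/6 or -9
2. [C1‖L2]  y_C1² − (19/2)y_C1 − 333/2 = 0  ⇒  y_C1 = -9 or 37/2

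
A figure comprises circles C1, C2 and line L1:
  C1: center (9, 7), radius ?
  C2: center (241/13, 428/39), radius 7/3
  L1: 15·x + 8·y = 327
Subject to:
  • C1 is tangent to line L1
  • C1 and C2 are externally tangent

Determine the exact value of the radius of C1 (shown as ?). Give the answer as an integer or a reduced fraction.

8

1. [C1‖L1]  r_C1² − 64 = 0  ⇒  r_C1 = 8 (r>0 drops 1)
2. [ext C1·C2]  r_C1² + (14/3)r_C1 − 304/3 = 0  ⇒  r_C1 = 8 (r>0 drops 1)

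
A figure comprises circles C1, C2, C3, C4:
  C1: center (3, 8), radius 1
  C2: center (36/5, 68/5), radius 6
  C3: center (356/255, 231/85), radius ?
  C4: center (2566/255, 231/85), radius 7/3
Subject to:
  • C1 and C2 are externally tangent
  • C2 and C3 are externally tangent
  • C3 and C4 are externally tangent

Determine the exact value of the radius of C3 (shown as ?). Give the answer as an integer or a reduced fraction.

19/3

1. [ext C2·C3]  r_C3² + 12r_C3 − 1045/9 = 0  ⇒  r_C3 = 19/3 (r>0 drops 1)
2. [ext C3·C4]  r_C3² + (14/3)r_C3 − 209/3 = 0  ⇒  r_C3 = 19/3 (r>0 drops 1)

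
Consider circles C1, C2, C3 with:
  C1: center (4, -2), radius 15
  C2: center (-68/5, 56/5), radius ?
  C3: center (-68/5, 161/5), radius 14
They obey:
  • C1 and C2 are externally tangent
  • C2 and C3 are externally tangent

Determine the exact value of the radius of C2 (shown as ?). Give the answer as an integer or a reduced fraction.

7

1. [ext C1·C2]  r_C2² + 30r_C2 − 259 = 0  ⇒  r_C2 = 7 (r>0 drops 1)
2. [ext C2·C3]  r_C2² + 28r_C2 − 245 = 0  ⇒  r_C2 = 7 (r>0 drops 1)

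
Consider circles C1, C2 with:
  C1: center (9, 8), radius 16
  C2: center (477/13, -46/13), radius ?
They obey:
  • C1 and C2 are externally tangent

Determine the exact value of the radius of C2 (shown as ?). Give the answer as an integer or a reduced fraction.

1. [ext C1·C2]  r_C2² + 32r_C2 − 644 = 0  ⇒  r_C2 = 14 (r>0 drops 1)

14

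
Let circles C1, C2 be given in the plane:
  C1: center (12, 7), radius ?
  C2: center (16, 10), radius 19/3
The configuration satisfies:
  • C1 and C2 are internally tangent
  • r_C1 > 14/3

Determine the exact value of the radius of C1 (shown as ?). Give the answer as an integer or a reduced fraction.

34/3

1. [int C1,C2]  r_C1² − (38/3)r_C1 + 136/9 = 0  ⇒  r_C1 = 4/3 or 34/3
2. given r_C1 > 14/3: keep 34/3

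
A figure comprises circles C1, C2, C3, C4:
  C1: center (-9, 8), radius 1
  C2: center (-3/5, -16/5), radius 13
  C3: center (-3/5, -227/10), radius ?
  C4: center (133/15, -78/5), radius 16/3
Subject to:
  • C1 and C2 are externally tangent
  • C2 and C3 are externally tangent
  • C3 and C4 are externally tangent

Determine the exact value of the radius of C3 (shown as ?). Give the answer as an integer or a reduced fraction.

1. [ext C2·C3]  r_C3² + 26r_C3 − 845/4 = 0  ⇒  r_C3 = 13/2 (r>0 drops 1)
2. [ext C3·C4]  r_C3² + (32/3)r_C3 − 1339/12 = 0  ⇒  r_C3 = 13/2 (r>0 drops 1)

13/2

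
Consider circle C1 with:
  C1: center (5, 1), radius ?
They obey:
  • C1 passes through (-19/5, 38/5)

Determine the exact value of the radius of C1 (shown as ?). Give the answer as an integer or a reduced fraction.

1. [C1∋P]  r_C1² − 121 = 0  ⇒  r_C1 = 11 (r>0 drops 1)

11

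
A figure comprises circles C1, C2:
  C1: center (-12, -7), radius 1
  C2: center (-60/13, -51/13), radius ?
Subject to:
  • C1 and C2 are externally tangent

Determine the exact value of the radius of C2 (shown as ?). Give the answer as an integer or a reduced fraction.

1. [ext C1·C2]  r_C2² + 2r_C2 − 63 = 0  ⇒  r_C2 = 7 (r>0 drops 1)

7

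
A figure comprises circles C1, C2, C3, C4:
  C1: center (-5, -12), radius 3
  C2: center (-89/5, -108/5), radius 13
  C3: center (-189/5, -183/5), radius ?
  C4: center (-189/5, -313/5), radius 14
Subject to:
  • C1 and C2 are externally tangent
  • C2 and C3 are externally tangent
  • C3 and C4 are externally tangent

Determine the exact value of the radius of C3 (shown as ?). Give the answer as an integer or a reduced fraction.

12

1. [ext C2·C3]  r_C3² + 26r_C3 − 456 = 0  ⇒  r_C3 = 12 (r>0 drops 1)
2. [ext C3·C4]  r_C3² + 28r_C3 − 480 = 0  ⇒  r_C3 = 12 (r>0 drops 1)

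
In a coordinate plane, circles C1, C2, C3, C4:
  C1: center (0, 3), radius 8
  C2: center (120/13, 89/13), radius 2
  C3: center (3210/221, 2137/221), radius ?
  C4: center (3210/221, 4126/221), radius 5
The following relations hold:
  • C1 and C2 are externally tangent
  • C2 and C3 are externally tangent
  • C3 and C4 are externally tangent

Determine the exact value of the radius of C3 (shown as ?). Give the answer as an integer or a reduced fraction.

4

1. [ext C2·C3]  r_C3² + 4r_C3 − 32 = 0  ⇒  r_C3 = 4 (r>0 drops 1)
2. [ext C3·C4]  r_C3² + 10r_C3 − 56 = 0  ⇒  r_C3 = 4 (r>0 drops 1)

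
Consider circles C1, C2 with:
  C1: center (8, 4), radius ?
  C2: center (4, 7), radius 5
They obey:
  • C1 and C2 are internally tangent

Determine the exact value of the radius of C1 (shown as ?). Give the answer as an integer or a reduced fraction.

10

1. [int C1,C2]  r_C1² − 10r_C1 = 0  ⇒  r_C1 = 10 (r>0 drops 1)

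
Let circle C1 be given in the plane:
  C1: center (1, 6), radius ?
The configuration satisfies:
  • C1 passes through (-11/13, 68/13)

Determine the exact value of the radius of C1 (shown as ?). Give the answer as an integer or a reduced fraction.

1. [C1∋P]  r_C1² − 4 = 0  ⇒  r_C1 = 2 (r>0 drops 1)

2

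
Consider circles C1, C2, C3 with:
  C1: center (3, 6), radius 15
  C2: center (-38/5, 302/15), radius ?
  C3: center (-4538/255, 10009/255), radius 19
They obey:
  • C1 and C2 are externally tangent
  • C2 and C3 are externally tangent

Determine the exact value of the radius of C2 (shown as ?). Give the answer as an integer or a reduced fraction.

8/3

1. [ext C1·C2]  r_C2² + 30r_C2 − 784/9 = 0  ⇒  r_C2 = 8/3 (r>0 drops 1)
2. [ext C2·C3]  r_C2² + 38r_C2 − 976/9 = 0  ⇒  r_C2 = 8/3 (r>0 drops 1)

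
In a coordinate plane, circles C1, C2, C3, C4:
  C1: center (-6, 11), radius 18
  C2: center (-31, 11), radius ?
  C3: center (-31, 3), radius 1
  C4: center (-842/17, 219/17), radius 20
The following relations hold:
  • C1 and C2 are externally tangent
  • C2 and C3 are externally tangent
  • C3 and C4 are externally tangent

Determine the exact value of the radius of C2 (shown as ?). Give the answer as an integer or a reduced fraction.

7

1. [ext C1·C2]  r_C2² + 36r_C2 − 301 = 0  ⇒  r_C2 = 7 (r>0 drops 1)
2. [ext C2·C3]  r_C2² + 2r_C2 − 63 = 0  ⇒  r_C2 = 7 (r>0 drops 1)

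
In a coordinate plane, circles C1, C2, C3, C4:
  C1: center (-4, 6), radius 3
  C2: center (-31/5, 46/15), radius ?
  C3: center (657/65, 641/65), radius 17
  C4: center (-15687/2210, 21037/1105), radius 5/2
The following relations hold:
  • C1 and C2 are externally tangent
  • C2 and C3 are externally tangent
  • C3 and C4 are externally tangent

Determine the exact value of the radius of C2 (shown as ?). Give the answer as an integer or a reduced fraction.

2/3

1. [ext C1·C2]  r_C2² + 6r_C2 − 40/9 = 0  ⇒  r_C2 = 2/3 (r>0 drops 1)
2. [ext C2·C3]  r_C2² + 34r_C2 − 208/9 = 0  ⇒  r_C2 = 2/3 (r>0 drops 1)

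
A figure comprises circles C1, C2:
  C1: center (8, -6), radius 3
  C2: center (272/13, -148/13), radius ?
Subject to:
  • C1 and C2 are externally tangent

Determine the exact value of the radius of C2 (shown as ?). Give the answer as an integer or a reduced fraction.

11

1. [ext C1·C2]  r_C2² + 6r_C2 − 187 = 0  ⇒  r_C2 = 11 (r>0 drops 1)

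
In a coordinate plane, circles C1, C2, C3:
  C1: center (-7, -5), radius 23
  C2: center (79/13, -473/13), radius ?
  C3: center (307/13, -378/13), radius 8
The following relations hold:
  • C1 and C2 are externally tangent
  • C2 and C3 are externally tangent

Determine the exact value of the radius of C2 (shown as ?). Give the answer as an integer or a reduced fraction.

1. [ext C1·C2]  r_C2² + 46r_C2 − 627 = 0  ⇒  r_C2 = 11 (r>0 drops 1)
2. [ext C2·C3]  r_C2² + 16r_C2 − 297 = 0  ⇒  r_C2 = 11 (r>0 drops 1)

11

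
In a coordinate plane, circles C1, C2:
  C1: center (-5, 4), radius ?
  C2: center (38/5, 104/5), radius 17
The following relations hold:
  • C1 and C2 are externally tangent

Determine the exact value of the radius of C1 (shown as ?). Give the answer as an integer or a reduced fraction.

1. [ext C1·C2]  r_C1² + 34r_C1 − 152 = 0  ⇒  r_C1 = 4 (r>0 drops 1)

4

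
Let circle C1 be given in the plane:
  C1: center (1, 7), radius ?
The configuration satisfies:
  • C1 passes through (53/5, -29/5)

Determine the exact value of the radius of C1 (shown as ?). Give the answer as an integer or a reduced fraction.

1. [C1∋P]  r_C1² − 256 = 0  ⇒  r_C1 = 16 (r>0 drops 1)

16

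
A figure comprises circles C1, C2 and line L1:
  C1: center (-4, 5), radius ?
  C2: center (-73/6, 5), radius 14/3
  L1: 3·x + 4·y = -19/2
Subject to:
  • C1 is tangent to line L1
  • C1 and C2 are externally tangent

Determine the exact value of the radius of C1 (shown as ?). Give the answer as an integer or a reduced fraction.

7/2

1. [C1‖L1]  r_C1² − 49/4 = 0  ⇒  r_C1 = 7/2 (r>0 drops 1)
2. [ext C1·C2]  r_C1² + (28/3)r_C1 − 539/12 = 0  ⇒  r_C1 = 7/2 (r>0 drops 1)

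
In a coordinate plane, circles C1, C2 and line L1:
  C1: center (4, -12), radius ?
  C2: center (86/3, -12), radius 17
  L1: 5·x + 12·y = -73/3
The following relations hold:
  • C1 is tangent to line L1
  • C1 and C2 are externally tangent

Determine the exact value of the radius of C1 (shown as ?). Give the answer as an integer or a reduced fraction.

1. [C1‖L1]  r_C1² − 529/9 = 0  ⇒  r_C1 = 23/3 (r>0 drops 1)
2. [ext C1·C2]  r_C1² + 34r_C1 − 2875/9 = 0  ⇒  r_C1 = 23/3 (r>0 drops 1)

23/3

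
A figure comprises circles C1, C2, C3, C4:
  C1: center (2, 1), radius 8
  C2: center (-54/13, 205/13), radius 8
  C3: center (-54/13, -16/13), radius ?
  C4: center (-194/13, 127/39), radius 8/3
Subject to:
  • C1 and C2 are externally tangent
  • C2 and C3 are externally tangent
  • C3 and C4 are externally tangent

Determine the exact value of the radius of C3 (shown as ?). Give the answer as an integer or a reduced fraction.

9

1. [ext C2·C3]  r_C3² + 16r_C3 − 225 = 0  ⇒  r_C3 = 9 (r>0 drops 1)
2. [ext C3·C4]  r_C3² + (16/3)r_C3 − 129 = 0  ⇒  r_C3 = 9 (r>0 drops 1)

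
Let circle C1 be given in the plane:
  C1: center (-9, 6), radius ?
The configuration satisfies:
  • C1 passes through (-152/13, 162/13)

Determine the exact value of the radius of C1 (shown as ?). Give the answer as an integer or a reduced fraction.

1. [C1∋P]  r_C1² − 49 = 0  ⇒  r_C1 = 7 (r>0 drops 1)

7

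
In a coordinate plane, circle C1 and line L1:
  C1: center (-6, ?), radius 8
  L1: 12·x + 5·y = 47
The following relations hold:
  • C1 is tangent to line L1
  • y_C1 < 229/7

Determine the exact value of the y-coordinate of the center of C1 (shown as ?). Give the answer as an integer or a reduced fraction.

3

1. [C1‖L1]  y_C1² − (238/5)y_C1 + 669/5 = 0  ⇒  y_C1 = 3 or 223/5
2. given y_C1 < 229/7: keep 3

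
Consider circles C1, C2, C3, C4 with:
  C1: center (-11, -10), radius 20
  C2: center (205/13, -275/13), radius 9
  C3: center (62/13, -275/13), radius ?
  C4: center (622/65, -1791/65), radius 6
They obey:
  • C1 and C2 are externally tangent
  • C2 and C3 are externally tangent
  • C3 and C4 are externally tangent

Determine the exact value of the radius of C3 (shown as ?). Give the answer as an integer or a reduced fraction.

1. [ext C2·C3]  r_C3² + 18r_C3 − 40 = 0  ⇒  r_C3 = 2 (r>0 drops 1)
2. [ext C3·C4]  r_C3² + 12r_C3 − 28 = 0  ⇒  r_C3 = 2 (r>0 drops 1)

2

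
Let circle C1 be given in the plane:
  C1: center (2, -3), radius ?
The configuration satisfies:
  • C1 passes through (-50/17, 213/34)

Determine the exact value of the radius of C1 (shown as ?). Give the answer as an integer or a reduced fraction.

1. [C1∋P]  r_C1² − 441/4 = 0  ⇒  r_C1 = 21/2 (r>0 drops 1)

21/2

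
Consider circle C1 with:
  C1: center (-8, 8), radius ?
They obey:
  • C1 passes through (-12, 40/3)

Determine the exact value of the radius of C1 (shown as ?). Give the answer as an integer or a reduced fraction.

20/3

1. [C1∋P]  r_C1² − 400/9 = 0  ⇒  r_C1 = 20/3 (r>0 drops 1)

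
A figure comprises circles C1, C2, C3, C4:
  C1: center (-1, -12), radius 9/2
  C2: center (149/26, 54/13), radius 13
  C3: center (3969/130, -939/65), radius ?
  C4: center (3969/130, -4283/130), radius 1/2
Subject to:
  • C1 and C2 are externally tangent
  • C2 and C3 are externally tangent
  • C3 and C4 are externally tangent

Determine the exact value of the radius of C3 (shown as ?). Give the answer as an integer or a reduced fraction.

18

1. [ext C2·C3]  r_C3² + 26r_C3 − 792 = 0  ⇒  r_C3 = 18 (r>0 drops 1)
2. [ext C3·C4]  r_C3² + 1r_C3 − 342 = 0  ⇒  r_C3 = 18 (r>0 drops 1)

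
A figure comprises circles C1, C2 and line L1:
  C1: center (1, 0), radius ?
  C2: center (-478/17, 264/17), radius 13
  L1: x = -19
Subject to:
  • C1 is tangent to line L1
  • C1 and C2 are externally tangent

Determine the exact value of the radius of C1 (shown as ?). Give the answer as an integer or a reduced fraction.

1. [C1‖L1]  r_C1² − 400 = 0  ⇒  r_C1 = 20 (r>0 drops 1)
2. [ext C1·C2]  r_C1² + 26r_C1 − 920 = 0  ⇒  r_C1 = 20 (r>0 drops 1)

20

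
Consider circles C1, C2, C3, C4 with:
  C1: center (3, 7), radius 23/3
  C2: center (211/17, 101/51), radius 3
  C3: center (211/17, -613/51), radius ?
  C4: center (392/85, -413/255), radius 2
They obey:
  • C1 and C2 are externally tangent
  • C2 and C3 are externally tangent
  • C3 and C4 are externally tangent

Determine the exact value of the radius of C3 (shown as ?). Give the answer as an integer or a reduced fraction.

1. [ext C2·C3]  r_C3² + 6r_C3 − 187 = 0  ⇒  r_C3 = 11 (r>0 drops 1)
2. [ext C3·C4]  r_C3² + 4r_C3 − 165 = 0  ⇒  r_C3 = 11 (r>0 drops 1)

11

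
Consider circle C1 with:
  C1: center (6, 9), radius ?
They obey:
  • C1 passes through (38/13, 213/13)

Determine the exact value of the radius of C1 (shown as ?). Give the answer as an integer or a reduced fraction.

1. [C1∋P]  r_C1² − 64 = 0  ⇒  r_C1 = 8 (r>0 drops 1)

8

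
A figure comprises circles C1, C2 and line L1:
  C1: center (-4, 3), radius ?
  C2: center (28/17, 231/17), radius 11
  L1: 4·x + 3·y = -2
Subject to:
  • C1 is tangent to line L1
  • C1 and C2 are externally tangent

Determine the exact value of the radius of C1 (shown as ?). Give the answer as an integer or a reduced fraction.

1

1. [C1‖L1]  r_C1² − 1 = 0  ⇒  r_C1 = 1 (r>0 drops 1)
2. [ext C1·C2]  r_C1² + 22r_C1 − 23 = 0  ⇒  r_C1 = 1 (r>0 drops 1)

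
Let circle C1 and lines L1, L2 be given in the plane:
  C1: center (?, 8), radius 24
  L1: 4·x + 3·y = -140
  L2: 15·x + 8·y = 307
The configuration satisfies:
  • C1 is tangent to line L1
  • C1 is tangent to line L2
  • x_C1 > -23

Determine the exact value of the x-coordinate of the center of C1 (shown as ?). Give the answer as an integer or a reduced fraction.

-11

1. [C1‖L1]  x_C1² + 82x_C1 + 781 = 0  ⇒  x_C1 = -71 or -11
2. [C1‖L2]  x_C1² − (162/5)x_C1 − 2387/5 = 0  ⇒  x_C1 = -11 or 217/5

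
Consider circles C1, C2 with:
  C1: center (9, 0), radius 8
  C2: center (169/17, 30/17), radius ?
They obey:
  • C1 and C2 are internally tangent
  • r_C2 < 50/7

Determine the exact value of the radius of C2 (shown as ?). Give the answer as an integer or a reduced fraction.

6

1. [int C1,C2]  r_C2² − 16r_C2 + 60 = 0  ⇒  r_C2 = 6 or 10
2. given r_C2 < 50/7: keep 6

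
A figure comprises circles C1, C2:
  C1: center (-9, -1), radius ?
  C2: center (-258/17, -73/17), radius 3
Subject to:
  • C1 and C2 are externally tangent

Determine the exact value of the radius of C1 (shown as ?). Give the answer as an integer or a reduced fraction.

1. [ext C1·C2]  r_C1² + 6r_C1 − 40 = 0  ⇒  r_C1 = 4 (r>0 drops 1)

4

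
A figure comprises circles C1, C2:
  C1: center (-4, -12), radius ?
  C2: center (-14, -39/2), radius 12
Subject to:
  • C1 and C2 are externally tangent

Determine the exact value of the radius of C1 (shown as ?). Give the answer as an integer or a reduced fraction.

1/2

1. [ext C1·C2]  r_C1² + 24r_C1 − 49/4 = 0  ⇒  r_C1 = 1/2 (r>0 drops 1)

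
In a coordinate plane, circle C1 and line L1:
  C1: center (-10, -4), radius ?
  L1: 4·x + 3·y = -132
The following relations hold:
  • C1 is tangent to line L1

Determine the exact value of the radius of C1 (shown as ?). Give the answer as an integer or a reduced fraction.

16

1. [C1‖L1]  r_C1² − 256 = 0  ⇒  r_C1 = 16 (r>0 drops 1)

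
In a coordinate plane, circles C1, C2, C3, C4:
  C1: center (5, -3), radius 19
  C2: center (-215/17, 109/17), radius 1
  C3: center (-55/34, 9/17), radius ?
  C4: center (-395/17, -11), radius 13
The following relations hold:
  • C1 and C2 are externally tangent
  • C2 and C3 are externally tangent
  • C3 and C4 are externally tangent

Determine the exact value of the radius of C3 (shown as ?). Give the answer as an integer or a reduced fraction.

1. [ext C2·C3]  r_C3² + 2r_C3 − 621/4 = 0  ⇒  r_C3 = 23/2 (r>0 drops 1)
2. [ext C3·C4]  r_C3² + 26r_C3 − 1725/4 = 0  ⇒  r_C3 = 23/2 (r>0 drops 1)

23/2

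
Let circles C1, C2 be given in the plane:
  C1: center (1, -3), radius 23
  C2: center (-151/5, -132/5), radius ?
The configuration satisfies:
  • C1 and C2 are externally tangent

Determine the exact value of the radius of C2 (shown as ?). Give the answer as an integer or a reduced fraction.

16

1. [ext C1·C2]  r_C2² + 46r_C2 − 992 = 0  ⇒  r_C2 = 16 (r>0 drops 1)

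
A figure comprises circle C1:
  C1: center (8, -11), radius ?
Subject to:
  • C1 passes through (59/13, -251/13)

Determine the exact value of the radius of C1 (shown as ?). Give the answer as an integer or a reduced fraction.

1. [C1∋P]  r_C1² − 81 = 0  ⇒  r_C1 = 9 (r>0 drops 1)

9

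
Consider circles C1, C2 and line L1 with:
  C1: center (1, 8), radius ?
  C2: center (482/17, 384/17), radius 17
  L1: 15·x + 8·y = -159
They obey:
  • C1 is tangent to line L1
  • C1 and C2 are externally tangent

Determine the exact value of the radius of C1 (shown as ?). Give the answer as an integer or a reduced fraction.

1. [C1‖L1]  r_C1² − 196 = 0  ⇒  r_C1 = 14 (r>0 drops 1)
2. [ext C1·C2]  r_C1² + 34r_C1 − 672 = 0  ⇒  r_C1 = 14 (r>0 drops 1)

14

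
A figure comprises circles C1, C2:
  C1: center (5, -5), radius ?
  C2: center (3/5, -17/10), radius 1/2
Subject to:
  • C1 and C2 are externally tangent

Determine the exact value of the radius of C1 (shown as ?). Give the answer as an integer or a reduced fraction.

1. [ext C1·C2]  r_C1² + 1r_C1 − 30 = 0  ⇒  r_C1 = 5 (r>0 drops 1)

5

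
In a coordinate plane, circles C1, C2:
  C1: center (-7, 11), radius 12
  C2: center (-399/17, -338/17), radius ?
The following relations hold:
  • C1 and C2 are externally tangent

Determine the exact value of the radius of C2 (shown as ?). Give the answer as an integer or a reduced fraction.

1. [ext C1·C2]  r_C2² + 24r_C2 − 1081 = 0  ⇒  r_C2 = 23 (r>0 drops 1)

23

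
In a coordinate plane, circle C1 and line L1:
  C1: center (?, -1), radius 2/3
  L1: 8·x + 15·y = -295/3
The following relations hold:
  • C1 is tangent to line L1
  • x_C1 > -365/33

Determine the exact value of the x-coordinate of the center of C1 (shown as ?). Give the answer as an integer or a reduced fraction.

1. [C1‖L1]  x_C1² + (125/6)x_C1 + 213/2 = 0  ⇒  x_C1 = -71/6 or -9
2. given x_C1 > -365/33: keep -9

-9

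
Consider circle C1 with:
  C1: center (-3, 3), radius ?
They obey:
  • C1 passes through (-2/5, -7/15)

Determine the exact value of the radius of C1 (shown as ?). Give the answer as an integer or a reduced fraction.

13/3

1. [C1∋P]  r_C1² − 169/9 = 0  ⇒  r_C1 = 13/3 (r>0 drops 1)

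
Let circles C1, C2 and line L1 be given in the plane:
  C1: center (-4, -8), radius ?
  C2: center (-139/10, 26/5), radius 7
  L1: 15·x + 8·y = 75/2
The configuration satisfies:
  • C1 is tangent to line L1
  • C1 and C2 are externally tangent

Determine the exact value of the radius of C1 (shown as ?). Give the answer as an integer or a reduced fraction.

1. [C1‖L1]  r_C1² − 361/4 = 0  ⇒  r_C1 = 19/2 (r>0 drops 1)
2. [ext C1·C2]  r_C1² + 14r_C1 − 893/4 = 0  ⇒  r_C1 = 19/2 (r>0 drops 1)

19/2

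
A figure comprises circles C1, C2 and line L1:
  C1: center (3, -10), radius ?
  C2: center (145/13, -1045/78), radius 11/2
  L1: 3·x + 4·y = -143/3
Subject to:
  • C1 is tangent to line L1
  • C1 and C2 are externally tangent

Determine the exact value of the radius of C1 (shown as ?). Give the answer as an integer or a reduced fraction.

10/3

1. [C1‖L1]  r_C1² − 100/9 = 0  ⇒  r_C1 = 10/3 (r>0 drops 1)
2. [ext C1·C2]  r_C1² + 11r_C1 − 430/9 = 0  ⇒  r_C1 = 10/3 (r>0 drops 1)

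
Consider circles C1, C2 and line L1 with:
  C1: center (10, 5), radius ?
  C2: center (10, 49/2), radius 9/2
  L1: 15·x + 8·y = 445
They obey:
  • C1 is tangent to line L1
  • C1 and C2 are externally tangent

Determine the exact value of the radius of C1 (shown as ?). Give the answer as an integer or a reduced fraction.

1. [C1‖L1]  r_C1² − 225 = 0  ⇒  r_C1 = 15 (r>0 drops 1)
2. [ext C1·C2]  r_C1² + 9r_C1 − 360 = 0  ⇒  r_C1 = 15 (r>0 drops 1)

15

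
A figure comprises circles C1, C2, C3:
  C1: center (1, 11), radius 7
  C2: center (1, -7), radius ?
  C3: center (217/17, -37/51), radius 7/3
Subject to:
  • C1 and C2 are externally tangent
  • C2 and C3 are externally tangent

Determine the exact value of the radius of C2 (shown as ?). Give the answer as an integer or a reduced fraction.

1. [ext C1·C2]  r_C2² + 14r_C2 − 275 = 0  ⇒  r_C2 = 11 (r>0 drops 1)
2. [ext C2·C3]  r_C2² + (14/3)r_C2 − 517/3 = 0  ⇒  r_C2 = 11 (r>0 drops 1)

11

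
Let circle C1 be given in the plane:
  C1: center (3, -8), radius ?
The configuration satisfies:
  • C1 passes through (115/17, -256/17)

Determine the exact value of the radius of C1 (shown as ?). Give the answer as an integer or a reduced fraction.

8

1. [C1∋P]  r_C1² − 64 = 0  ⇒  r_C1 = 8 (r>0 drops 1)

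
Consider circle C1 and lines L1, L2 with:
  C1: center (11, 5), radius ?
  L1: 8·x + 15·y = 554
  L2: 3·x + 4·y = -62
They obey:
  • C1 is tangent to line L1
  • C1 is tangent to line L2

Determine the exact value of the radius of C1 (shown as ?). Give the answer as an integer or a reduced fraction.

1. [C1‖L1]  r_C1² − 529 = 0  ⇒  r_C1 = 23 (r>0 drops 1)
2. [C1‖L2]  r_C1² − 529 = 0  ⇒  r_C1 = 23 (r>0 drops 1)

23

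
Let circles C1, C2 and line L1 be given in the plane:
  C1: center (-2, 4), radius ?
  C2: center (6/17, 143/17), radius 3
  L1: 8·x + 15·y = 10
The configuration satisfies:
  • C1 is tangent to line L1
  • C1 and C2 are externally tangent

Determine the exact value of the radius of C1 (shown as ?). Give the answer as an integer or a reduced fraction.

1. [C1‖L1]  r_C1² − 4 = 0  ⇒  r_C1 = 2 (r>0 drops 1)
2. [ext C1·C2]  r_C1² + 6r_C1 − 16 = 0  ⇒  r_C1 = 2 (r>0 drops 1)

2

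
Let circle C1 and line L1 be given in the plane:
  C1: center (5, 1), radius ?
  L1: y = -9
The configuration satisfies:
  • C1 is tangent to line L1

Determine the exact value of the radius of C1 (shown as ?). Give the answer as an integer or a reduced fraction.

10

1. [C1‖L1]  r_C1² − 100 = 0  ⇒  r_C1 = 10 (r>0 drops 1)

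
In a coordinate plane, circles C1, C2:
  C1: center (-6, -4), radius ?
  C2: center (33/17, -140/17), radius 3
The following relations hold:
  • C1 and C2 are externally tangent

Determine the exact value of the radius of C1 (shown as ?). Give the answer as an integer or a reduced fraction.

1. [ext C1·C2]  r_C1² + 6r_C1 − 72 = 0  ⇒  r_C1 = 6 (r>0 drops 1)

6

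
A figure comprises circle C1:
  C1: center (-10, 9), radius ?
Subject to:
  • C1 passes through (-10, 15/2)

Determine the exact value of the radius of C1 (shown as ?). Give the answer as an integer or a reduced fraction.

3/2

1. [C1∋P]  r_C1² − 9/4 = 0  ⇒  r_C1 = 3/2 (r>0 drops 1)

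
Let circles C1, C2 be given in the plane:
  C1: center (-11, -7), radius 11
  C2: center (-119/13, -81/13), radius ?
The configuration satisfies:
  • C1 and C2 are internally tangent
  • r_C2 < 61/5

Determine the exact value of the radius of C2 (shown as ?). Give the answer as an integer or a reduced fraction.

9

1. [int C1,C2]  r_C2² − 22r_C2 + 117 = 0  ⇒  r_C2 = 9 or 13
2. given r_C2 < 61/5: keep 9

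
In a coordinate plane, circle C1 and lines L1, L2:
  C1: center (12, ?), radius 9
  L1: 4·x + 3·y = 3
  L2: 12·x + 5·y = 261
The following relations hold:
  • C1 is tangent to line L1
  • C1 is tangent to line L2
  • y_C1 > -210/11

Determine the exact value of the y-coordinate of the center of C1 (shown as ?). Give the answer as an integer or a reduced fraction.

0

1. [C1‖L1]  y_C1² + 30y_C1 = 0  ⇒  y_C1 = -30 or 0
2. [C1‖L2]  y_C1² − (234/5)y_C1 = 0  ⇒  y_C1 = 0 or 234/5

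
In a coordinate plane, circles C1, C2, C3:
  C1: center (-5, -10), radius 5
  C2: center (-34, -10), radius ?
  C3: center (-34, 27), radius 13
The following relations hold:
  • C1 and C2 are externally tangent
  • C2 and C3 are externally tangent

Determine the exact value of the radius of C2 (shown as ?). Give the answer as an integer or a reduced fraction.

1. [ext C1·C2]  r_C2² + 10r_C2 − 816 = 0  ⇒  r_C2 = 24 (r>0 drops 1)
2. [ext C2·C3]  r_C2² + 26r_C2 − 1200 = 0  ⇒  r_C2 = 24 (r>0 drops 1)

24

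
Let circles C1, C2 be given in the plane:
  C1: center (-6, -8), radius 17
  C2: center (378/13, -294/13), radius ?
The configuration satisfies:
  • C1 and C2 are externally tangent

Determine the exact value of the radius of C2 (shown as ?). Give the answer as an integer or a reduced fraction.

1. [ext C1·C2]  r_C2² + 34r_C2 − 1155 = 0  ⇒  r_C2 = 21 (r>0 drops 1)

21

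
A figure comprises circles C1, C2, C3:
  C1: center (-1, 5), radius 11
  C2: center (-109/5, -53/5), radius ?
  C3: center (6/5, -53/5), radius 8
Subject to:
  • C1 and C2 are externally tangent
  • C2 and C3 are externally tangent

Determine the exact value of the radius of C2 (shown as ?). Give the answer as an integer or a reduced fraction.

1. [ext C1·C2]  r_C2² + 22r_C2 − 555 = 0  ⇒  r_C2 = 15 (r>0 drops 1)
2. [ext C2·C3]  r_C2² + 16r_C2 − 465 = 0  ⇒  r_C2 = 15 (r>0 drops 1)

15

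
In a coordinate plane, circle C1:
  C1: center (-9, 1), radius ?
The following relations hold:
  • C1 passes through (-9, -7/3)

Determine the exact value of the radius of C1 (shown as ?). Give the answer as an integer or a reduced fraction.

1. [C1∋P]  r_C1² − 100/9 = 0  ⇒  r_C1 = 10/3 (r>0 drops 1)

10/3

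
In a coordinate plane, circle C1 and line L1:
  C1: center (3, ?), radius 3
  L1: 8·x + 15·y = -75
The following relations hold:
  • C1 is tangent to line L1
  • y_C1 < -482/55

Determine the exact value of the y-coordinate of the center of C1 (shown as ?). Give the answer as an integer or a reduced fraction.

1. [C1‖L1]  y_C1² + (66/5)y_C1 + 32 = 0  ⇒  y_C1 = -10 or -16/5
2. given y_C1 < -482/55: keep -10

-10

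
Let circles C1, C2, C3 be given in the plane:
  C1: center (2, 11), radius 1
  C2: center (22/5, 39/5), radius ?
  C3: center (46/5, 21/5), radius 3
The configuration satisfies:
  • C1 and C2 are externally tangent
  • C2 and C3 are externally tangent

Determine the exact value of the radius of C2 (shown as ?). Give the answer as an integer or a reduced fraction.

3

1. [ext C1·C2]  r_C2² + 2r_C2 − 15 = 0  ⇒  r_C2 = 3 (r>0 drops 1)
2. [ext C2·C3]  r_C2² + 6r_C2 − 27 = 0  ⇒  r_C2 = 3 (r>0 drops 1)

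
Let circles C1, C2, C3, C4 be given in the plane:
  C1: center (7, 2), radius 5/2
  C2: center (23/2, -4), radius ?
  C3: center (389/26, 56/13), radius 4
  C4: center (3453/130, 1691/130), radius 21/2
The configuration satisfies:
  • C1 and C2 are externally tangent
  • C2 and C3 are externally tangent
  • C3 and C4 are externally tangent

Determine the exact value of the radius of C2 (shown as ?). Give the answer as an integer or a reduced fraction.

5

1. [ext C1·C2]  r_C2² + 5r_C2 − 50 = 0  ⇒  r_C2 = 5 (r>0 drops 1)
2. [ext C2·C3]  r_C2² + 8r_C2 − 65 = 0  ⇒  r_C2 = 5 (r>0 drops 1)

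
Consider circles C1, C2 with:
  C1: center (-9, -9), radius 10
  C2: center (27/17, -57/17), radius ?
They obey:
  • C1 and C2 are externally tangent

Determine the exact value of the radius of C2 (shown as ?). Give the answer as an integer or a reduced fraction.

2

1. [ext C1·C2]  r_C2² + 20r_C2 − 44 = 0  ⇒  r_C2 = 2 (r>0 drops 1)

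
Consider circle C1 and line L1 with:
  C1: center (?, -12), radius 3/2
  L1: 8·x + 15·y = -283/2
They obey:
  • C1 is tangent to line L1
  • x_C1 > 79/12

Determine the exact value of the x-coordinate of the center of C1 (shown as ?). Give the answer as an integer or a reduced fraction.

1. [C1‖L1]  x_C1² − (77/8)x_C1 + 13 = 0  ⇒  x_C1 = 13/8 or 8
2. given x_C1 > 79/12: keep 8

8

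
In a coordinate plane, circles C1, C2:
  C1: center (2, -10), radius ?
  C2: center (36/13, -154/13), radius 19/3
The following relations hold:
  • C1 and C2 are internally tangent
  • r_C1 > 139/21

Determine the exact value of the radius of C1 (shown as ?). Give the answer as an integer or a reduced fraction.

1. [int C1,C2]  r_C1² − (38/3)r_C1 + 325/9 = 0  ⇒  r_C1 = 13/3 or 25/3
2. given r_C1 > 139/21: keep 25/3

25/3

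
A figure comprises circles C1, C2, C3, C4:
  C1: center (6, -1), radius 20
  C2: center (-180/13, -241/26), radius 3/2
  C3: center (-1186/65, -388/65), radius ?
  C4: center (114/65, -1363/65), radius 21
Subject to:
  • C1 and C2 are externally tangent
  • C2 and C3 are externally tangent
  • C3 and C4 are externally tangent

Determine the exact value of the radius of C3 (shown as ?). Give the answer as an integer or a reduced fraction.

4

1. [ext C2·C3]  r_C3² + 3r_C3 − 28 = 0  ⇒  r_C3 = 4 (r>0 drops 1)
2. [ext C3·C4]  r_C3² + 42r_C3 − 184 = 0  ⇒  r_C3 = 4 (r>0 drops 1)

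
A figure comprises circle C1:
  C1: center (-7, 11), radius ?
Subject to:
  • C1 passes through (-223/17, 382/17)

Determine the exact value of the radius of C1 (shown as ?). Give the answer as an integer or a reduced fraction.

1. [C1∋P]  r_C1² − 169 = 0  ⇒  r_C1 = 13 (r>0 drops 1)

13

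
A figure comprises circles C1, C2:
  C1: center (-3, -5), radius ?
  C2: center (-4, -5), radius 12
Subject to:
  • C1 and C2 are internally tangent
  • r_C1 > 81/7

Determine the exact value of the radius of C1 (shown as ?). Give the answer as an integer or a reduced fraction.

1. [int C1,C2]  r_C1² − 24r_C1 + 143 = 0  ⇒  r_C1 = 11 or 13
2. given r_C1 > 81/7: keep 13

13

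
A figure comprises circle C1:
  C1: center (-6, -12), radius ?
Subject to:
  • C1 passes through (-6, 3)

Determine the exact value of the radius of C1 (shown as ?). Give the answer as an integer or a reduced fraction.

1. [C1∋P]  r_C1² − 225 = 0  ⇒  r_C1 = 15 (r>0 drops 1)

15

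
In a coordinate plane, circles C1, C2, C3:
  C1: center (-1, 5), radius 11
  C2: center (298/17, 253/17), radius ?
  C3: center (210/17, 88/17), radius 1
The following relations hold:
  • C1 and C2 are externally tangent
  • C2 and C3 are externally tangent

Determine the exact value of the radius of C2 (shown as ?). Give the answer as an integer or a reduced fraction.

1. [ext C1·C2]  r_C2² + 22r_C2 − 320 = 0  ⇒  r_C2 = 10 (r>0 drops 1)
2. [ext C2·C3]  r_C2² + 2r_C2 − 120 = 0  ⇒  r_C2 = 10 (r>0 drops 1)

10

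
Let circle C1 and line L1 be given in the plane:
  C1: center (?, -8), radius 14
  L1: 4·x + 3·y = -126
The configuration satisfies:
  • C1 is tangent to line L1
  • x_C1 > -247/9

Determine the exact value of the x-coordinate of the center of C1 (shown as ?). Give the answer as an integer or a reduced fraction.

-8

1. [C1‖L1]  x_C1² + 51x_C1 + 344 = 0  ⇒  x_C1 = -43 or -8
2. given x_C1 > -247/9: keep -8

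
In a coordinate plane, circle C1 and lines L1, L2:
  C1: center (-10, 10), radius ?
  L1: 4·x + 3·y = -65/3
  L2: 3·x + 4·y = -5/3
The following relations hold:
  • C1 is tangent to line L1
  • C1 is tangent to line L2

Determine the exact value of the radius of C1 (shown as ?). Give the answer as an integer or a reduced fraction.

7/3

1. [C1‖L1]  r_C1² − 49/9 = 0  ⇒  r_C1 = 7/3 (r>0 drops 1)
2. [C1‖L2]  r_C1² − 49/9 = 0  ⇒  r_C1 = 7/3 (r>0 drops 1)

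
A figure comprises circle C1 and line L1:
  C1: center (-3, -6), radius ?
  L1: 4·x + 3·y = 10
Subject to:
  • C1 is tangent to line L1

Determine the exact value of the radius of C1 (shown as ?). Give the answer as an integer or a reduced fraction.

8

1. [C1‖L1]  r_C1² − 64 = 0  ⇒  r_C1 = 8 (r>0 drops 1)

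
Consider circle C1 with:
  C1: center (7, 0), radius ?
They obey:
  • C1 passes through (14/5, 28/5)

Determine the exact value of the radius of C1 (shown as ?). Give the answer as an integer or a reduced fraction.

7

1. [C1∋P]  r_C1² − 49 = 0  ⇒  r_C1 = 7 (r>0 drops 1)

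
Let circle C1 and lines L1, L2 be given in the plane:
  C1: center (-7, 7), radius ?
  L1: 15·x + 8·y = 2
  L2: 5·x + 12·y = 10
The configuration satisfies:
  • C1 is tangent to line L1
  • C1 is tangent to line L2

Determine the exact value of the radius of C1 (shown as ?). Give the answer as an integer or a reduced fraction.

3

1. [C1‖L1]  r_C1² − 9 = 0  ⇒  r_C1 = 3 (r>0 drops 1)
2. [C1‖L2]  r_C1² − 9 = 0  ⇒  r_C1 = 3 (r>0 drops 1)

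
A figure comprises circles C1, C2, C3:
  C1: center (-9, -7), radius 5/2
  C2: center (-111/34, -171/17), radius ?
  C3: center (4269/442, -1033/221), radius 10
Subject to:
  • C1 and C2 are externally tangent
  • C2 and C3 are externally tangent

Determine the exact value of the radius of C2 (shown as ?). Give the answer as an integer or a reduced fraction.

4

1. [ext C1·C2]  r_C2² + 5r_C2 − 36 = 0  ⇒  r_C2 = 4 (r>0 drops 1)
2. [ext C2·C3]  r_C2² + 20r_C2 − 96 = 0  ⇒  r_C2 = 4 (r>0 drops 1)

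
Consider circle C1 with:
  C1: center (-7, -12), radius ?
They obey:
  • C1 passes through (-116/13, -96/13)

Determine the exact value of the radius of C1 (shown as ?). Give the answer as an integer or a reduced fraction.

5

1. [C1∋P]  r_C1² − 25 = 0  ⇒  r_C1 = 5 (r>0 drops 1)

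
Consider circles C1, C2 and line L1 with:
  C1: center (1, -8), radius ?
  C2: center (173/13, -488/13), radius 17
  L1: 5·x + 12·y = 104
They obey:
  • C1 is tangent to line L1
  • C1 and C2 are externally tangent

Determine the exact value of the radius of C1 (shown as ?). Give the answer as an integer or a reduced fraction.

1. [C1‖L1]  r_C1² − 225 = 0  ⇒  r_C1 = 15 (r>0 drops 1)
2. [ext C1·C2]  r_C1² + 34r_C1 − 735 = 0  ⇒  r_C1 = 15 (r>0 drops 1)

15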